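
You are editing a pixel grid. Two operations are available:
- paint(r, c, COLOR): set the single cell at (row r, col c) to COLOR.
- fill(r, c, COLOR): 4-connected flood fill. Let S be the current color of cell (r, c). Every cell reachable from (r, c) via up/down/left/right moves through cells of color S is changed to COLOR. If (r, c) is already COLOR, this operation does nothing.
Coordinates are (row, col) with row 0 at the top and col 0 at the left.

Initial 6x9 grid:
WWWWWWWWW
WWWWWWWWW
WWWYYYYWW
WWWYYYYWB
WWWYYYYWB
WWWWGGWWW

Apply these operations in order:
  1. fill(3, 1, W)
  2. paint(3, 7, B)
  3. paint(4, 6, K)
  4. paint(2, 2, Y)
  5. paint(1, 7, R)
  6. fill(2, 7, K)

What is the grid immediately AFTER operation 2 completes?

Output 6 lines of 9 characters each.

Answer: WWWWWWWWW
WWWWWWWWW
WWWYYYYWW
WWWYYYYBB
WWWYYYYWB
WWWWGGWWW

Derivation:
After op 1 fill(3,1,W) [0 cells changed]:
WWWWWWWWW
WWWWWWWWW
WWWYYYYWW
WWWYYYYWB
WWWYYYYWB
WWWWGGWWW
After op 2 paint(3,7,B):
WWWWWWWWW
WWWWWWWWW
WWWYYYYWW
WWWYYYYBB
WWWYYYYWB
WWWWGGWWW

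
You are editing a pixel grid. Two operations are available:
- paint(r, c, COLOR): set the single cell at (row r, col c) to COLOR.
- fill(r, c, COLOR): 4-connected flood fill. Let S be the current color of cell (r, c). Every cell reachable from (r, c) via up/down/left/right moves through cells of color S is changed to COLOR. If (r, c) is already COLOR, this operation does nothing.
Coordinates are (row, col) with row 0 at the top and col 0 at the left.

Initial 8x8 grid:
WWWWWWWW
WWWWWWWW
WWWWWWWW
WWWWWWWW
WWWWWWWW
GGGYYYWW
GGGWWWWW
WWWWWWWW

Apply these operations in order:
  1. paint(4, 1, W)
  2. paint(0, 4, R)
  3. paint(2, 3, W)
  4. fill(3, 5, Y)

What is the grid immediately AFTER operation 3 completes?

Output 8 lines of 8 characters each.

After op 1 paint(4,1,W):
WWWWWWWW
WWWWWWWW
WWWWWWWW
WWWWWWWW
WWWWWWWW
GGGYYYWW
GGGWWWWW
WWWWWWWW
After op 2 paint(0,4,R):
WWWWRWWW
WWWWWWWW
WWWWWWWW
WWWWWWWW
WWWWWWWW
GGGYYYWW
GGGWWWWW
WWWWWWWW
After op 3 paint(2,3,W):
WWWWRWWW
WWWWWWWW
WWWWWWWW
WWWWWWWW
WWWWWWWW
GGGYYYWW
GGGWWWWW
WWWWWWWW

Answer: WWWWRWWW
WWWWWWWW
WWWWWWWW
WWWWWWWW
WWWWWWWW
GGGYYYWW
GGGWWWWW
WWWWWWWW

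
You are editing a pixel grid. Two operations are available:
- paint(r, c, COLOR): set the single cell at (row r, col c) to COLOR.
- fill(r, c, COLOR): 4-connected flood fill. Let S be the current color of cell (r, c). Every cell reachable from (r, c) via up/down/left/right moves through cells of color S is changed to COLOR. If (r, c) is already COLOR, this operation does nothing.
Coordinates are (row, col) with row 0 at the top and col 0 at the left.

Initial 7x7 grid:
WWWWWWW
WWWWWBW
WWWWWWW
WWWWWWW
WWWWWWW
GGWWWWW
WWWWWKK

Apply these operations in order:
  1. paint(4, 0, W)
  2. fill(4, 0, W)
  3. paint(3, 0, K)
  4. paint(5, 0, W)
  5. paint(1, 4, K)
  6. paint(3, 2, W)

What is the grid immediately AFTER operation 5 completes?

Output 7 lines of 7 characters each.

Answer: WWWWWWW
WWWWKBW
WWWWWWW
KWWWWWW
WWWWWWW
WGWWWWW
WWWWWKK

Derivation:
After op 1 paint(4,0,W):
WWWWWWW
WWWWWBW
WWWWWWW
WWWWWWW
WWWWWWW
GGWWWWW
WWWWWKK
After op 2 fill(4,0,W) [0 cells changed]:
WWWWWWW
WWWWWBW
WWWWWWW
WWWWWWW
WWWWWWW
GGWWWWW
WWWWWKK
After op 3 paint(3,0,K):
WWWWWWW
WWWWWBW
WWWWWWW
KWWWWWW
WWWWWWW
GGWWWWW
WWWWWKK
After op 4 paint(5,0,W):
WWWWWWW
WWWWWBW
WWWWWWW
KWWWWWW
WWWWWWW
WGWWWWW
WWWWWKK
After op 5 paint(1,4,K):
WWWWWWW
WWWWKBW
WWWWWWW
KWWWWWW
WWWWWWW
WGWWWWW
WWWWWKK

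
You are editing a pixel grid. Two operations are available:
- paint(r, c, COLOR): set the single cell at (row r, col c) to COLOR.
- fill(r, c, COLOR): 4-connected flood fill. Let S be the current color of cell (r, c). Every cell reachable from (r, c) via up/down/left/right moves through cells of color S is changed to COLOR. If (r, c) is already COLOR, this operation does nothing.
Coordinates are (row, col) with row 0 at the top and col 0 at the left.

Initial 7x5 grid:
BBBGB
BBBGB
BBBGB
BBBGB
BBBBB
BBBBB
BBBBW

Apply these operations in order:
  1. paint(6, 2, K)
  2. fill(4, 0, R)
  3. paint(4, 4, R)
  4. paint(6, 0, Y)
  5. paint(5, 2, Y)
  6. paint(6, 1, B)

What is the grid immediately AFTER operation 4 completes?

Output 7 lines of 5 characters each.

After op 1 paint(6,2,K):
BBBGB
BBBGB
BBBGB
BBBGB
BBBBB
BBBBB
BBKBW
After op 2 fill(4,0,R) [29 cells changed]:
RRRGR
RRRGR
RRRGR
RRRGR
RRRRR
RRRRR
RRKRW
After op 3 paint(4,4,R):
RRRGR
RRRGR
RRRGR
RRRGR
RRRRR
RRRRR
RRKRW
After op 4 paint(6,0,Y):
RRRGR
RRRGR
RRRGR
RRRGR
RRRRR
RRRRR
YRKRW

Answer: RRRGR
RRRGR
RRRGR
RRRGR
RRRRR
RRRRR
YRKRW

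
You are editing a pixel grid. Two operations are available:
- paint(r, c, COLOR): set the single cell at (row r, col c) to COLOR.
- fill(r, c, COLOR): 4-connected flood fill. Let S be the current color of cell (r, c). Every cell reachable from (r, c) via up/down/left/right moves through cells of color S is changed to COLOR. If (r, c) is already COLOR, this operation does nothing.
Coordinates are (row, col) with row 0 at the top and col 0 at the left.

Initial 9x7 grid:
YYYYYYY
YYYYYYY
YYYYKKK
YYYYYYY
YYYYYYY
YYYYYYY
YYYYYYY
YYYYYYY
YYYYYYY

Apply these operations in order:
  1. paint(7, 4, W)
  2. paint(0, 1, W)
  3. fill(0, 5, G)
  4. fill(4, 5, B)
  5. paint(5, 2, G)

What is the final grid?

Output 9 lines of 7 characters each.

Answer: BWBBBBB
BBBBBBB
BBBBKKK
BBBBBBB
BBBBBBB
BBGBBBB
BBBBBBB
BBBBWBB
BBBBBBB

Derivation:
After op 1 paint(7,4,W):
YYYYYYY
YYYYYYY
YYYYKKK
YYYYYYY
YYYYYYY
YYYYYYY
YYYYYYY
YYYYWYY
YYYYYYY
After op 2 paint(0,1,W):
YWYYYYY
YYYYYYY
YYYYKKK
YYYYYYY
YYYYYYY
YYYYYYY
YYYYYYY
YYYYWYY
YYYYYYY
After op 3 fill(0,5,G) [58 cells changed]:
GWGGGGG
GGGGGGG
GGGGKKK
GGGGGGG
GGGGGGG
GGGGGGG
GGGGGGG
GGGGWGG
GGGGGGG
After op 4 fill(4,5,B) [58 cells changed]:
BWBBBBB
BBBBBBB
BBBBKKK
BBBBBBB
BBBBBBB
BBBBBBB
BBBBBBB
BBBBWBB
BBBBBBB
After op 5 paint(5,2,G):
BWBBBBB
BBBBBBB
BBBBKKK
BBBBBBB
BBBBBBB
BBGBBBB
BBBBBBB
BBBBWBB
BBBBBBB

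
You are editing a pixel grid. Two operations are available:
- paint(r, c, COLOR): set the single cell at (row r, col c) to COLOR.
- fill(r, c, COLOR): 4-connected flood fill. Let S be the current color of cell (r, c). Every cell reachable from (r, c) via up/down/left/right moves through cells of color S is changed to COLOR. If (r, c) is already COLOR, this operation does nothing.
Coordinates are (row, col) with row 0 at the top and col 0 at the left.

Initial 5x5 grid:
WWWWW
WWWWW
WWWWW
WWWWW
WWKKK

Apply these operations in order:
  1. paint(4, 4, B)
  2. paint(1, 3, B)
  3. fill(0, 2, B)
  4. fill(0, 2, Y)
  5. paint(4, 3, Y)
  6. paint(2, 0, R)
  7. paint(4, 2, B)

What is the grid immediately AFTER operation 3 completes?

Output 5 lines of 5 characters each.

After op 1 paint(4,4,B):
WWWWW
WWWWW
WWWWW
WWWWW
WWKKB
After op 2 paint(1,3,B):
WWWWW
WWWBW
WWWWW
WWWWW
WWKKB
After op 3 fill(0,2,B) [21 cells changed]:
BBBBB
BBBBB
BBBBB
BBBBB
BBKKB

Answer: BBBBB
BBBBB
BBBBB
BBBBB
BBKKB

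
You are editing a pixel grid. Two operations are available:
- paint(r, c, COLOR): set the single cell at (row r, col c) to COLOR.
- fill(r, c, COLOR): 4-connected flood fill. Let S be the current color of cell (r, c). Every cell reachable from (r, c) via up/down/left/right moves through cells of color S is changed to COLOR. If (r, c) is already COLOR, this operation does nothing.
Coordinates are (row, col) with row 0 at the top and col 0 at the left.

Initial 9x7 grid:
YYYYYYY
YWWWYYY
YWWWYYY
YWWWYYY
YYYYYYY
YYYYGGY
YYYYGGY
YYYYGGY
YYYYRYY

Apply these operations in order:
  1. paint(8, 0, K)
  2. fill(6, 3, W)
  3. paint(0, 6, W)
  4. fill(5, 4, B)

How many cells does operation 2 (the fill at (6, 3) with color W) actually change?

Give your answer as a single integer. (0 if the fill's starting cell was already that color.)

Answer: 46

Derivation:
After op 1 paint(8,0,K):
YYYYYYY
YWWWYYY
YWWWYYY
YWWWYYY
YYYYYYY
YYYYGGY
YYYYGGY
YYYYGGY
KYYYRYY
After op 2 fill(6,3,W) [46 cells changed]:
WWWWWWW
WWWWWWW
WWWWWWW
WWWWWWW
WWWWWWW
WWWWGGW
WWWWGGW
WWWWGGW
KWWWRWW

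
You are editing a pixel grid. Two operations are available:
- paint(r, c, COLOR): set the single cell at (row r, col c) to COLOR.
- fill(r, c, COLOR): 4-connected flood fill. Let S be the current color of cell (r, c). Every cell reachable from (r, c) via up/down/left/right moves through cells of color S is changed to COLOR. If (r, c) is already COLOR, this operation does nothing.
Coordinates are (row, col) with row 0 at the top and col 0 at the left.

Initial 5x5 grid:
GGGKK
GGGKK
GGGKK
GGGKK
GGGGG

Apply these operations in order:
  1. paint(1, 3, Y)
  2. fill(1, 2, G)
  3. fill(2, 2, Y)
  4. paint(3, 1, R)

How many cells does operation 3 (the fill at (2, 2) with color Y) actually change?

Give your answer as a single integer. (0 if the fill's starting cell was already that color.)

Answer: 17

Derivation:
After op 1 paint(1,3,Y):
GGGKK
GGGYK
GGGKK
GGGKK
GGGGG
After op 2 fill(1,2,G) [0 cells changed]:
GGGKK
GGGYK
GGGKK
GGGKK
GGGGG
After op 3 fill(2,2,Y) [17 cells changed]:
YYYKK
YYYYK
YYYKK
YYYKK
YYYYY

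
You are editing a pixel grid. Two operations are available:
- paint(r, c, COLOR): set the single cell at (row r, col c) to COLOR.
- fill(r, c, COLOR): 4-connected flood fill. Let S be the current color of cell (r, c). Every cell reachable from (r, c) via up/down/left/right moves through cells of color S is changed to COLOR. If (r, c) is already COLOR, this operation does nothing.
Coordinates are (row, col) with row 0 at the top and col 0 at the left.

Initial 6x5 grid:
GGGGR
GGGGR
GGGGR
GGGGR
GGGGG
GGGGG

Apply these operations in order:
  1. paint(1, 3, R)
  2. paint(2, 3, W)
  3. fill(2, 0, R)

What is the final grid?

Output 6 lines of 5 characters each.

After op 1 paint(1,3,R):
GGGGR
GGGRR
GGGGR
GGGGR
GGGGG
GGGGG
After op 2 paint(2,3,W):
GGGGR
GGGRR
GGGWR
GGGGR
GGGGG
GGGGG
After op 3 fill(2,0,R) [24 cells changed]:
RRRRR
RRRRR
RRRWR
RRRRR
RRRRR
RRRRR

Answer: RRRRR
RRRRR
RRRWR
RRRRR
RRRRR
RRRRR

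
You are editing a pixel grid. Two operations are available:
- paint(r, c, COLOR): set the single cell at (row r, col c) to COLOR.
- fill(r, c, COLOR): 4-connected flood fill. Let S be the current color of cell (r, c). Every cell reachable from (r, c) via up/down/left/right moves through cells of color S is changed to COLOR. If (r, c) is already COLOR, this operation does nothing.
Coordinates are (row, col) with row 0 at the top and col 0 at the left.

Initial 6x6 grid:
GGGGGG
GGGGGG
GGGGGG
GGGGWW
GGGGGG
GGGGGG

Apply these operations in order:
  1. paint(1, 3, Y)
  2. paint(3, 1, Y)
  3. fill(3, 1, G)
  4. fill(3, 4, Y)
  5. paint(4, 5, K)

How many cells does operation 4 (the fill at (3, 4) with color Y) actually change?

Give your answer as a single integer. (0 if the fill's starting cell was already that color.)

Answer: 2

Derivation:
After op 1 paint(1,3,Y):
GGGGGG
GGGYGG
GGGGGG
GGGGWW
GGGGGG
GGGGGG
After op 2 paint(3,1,Y):
GGGGGG
GGGYGG
GGGGGG
GYGGWW
GGGGGG
GGGGGG
After op 3 fill(3,1,G) [1 cells changed]:
GGGGGG
GGGYGG
GGGGGG
GGGGWW
GGGGGG
GGGGGG
After op 4 fill(3,4,Y) [2 cells changed]:
GGGGGG
GGGYGG
GGGGGG
GGGGYY
GGGGGG
GGGGGG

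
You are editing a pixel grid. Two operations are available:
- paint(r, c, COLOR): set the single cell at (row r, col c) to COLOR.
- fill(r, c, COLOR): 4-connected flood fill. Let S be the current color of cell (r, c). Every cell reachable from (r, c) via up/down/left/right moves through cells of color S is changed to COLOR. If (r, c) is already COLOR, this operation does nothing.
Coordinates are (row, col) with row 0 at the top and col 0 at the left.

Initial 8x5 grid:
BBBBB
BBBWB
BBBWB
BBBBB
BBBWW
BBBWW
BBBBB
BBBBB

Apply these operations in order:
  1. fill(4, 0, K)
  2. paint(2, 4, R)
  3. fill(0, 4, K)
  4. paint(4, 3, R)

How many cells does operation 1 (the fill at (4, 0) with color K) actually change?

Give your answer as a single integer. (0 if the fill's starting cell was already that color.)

Answer: 34

Derivation:
After op 1 fill(4,0,K) [34 cells changed]:
KKKKK
KKKWK
KKKWK
KKKKK
KKKWW
KKKWW
KKKKK
KKKKK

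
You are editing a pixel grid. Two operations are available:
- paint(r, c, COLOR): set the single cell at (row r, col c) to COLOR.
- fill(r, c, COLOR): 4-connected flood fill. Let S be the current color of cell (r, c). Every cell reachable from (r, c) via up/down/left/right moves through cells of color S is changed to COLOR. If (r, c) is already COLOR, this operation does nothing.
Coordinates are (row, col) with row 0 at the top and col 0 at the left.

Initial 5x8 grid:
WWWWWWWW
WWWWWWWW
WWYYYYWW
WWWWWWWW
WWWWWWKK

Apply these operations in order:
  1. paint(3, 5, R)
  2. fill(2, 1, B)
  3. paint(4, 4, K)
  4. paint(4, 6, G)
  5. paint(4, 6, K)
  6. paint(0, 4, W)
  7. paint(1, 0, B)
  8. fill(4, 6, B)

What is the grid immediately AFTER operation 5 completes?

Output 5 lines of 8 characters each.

Answer: BBBBBBBB
BBBBBBBB
BBYYYYBB
BBBBBRBB
BBBBKBKK

Derivation:
After op 1 paint(3,5,R):
WWWWWWWW
WWWWWWWW
WWYYYYWW
WWWWWRWW
WWWWWWKK
After op 2 fill(2,1,B) [33 cells changed]:
BBBBBBBB
BBBBBBBB
BBYYYYBB
BBBBBRBB
BBBBBBKK
After op 3 paint(4,4,K):
BBBBBBBB
BBBBBBBB
BBYYYYBB
BBBBBRBB
BBBBKBKK
After op 4 paint(4,6,G):
BBBBBBBB
BBBBBBBB
BBYYYYBB
BBBBBRBB
BBBBKBGK
After op 5 paint(4,6,K):
BBBBBBBB
BBBBBBBB
BBYYYYBB
BBBBBRBB
BBBBKBKK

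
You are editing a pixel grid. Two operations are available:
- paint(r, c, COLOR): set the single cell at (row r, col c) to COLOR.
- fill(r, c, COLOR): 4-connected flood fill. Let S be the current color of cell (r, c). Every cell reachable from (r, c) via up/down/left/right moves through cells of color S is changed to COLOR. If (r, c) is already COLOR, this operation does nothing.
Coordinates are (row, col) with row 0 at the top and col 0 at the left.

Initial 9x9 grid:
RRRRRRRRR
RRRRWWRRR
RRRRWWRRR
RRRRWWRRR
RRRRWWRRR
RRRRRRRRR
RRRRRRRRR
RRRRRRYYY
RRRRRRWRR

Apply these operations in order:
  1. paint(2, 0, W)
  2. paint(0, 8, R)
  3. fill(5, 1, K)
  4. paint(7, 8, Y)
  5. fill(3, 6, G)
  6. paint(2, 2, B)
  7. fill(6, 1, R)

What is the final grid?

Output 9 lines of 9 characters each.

After op 1 paint(2,0,W):
RRRRRRRRR
RRRRWWRRR
WRRRWWRRR
RRRRWWRRR
RRRRWWRRR
RRRRRRRRR
RRRRRRRRR
RRRRRRYYY
RRRRRRWRR
After op 2 paint(0,8,R):
RRRRRRRRR
RRRRWWRRR
WRRRWWRRR
RRRRWWRRR
RRRRWWRRR
RRRRRRRRR
RRRRRRRRR
RRRRRRYYY
RRRRRRWRR
After op 3 fill(5,1,K) [66 cells changed]:
KKKKKKKKK
KKKKWWKKK
WKKKWWKKK
KKKKWWKKK
KKKKWWKKK
KKKKKKKKK
KKKKKKKKK
KKKKKKYYY
KKKKKKWRR
After op 4 paint(7,8,Y):
KKKKKKKKK
KKKKWWKKK
WKKKWWKKK
KKKKWWKKK
KKKKWWKKK
KKKKKKKKK
KKKKKKKKK
KKKKKKYYY
KKKKKKWRR
After op 5 fill(3,6,G) [66 cells changed]:
GGGGGGGGG
GGGGWWGGG
WGGGWWGGG
GGGGWWGGG
GGGGWWGGG
GGGGGGGGG
GGGGGGGGG
GGGGGGYYY
GGGGGGWRR
After op 6 paint(2,2,B):
GGGGGGGGG
GGGGWWGGG
WGBGWWGGG
GGGGWWGGG
GGGGWWGGG
GGGGGGGGG
GGGGGGGGG
GGGGGGYYY
GGGGGGWRR
After op 7 fill(6,1,R) [65 cells changed]:
RRRRRRRRR
RRRRWWRRR
WRBRWWRRR
RRRRWWRRR
RRRRWWRRR
RRRRRRRRR
RRRRRRRRR
RRRRRRYYY
RRRRRRWRR

Answer: RRRRRRRRR
RRRRWWRRR
WRBRWWRRR
RRRRWWRRR
RRRRWWRRR
RRRRRRRRR
RRRRRRRRR
RRRRRRYYY
RRRRRRWRR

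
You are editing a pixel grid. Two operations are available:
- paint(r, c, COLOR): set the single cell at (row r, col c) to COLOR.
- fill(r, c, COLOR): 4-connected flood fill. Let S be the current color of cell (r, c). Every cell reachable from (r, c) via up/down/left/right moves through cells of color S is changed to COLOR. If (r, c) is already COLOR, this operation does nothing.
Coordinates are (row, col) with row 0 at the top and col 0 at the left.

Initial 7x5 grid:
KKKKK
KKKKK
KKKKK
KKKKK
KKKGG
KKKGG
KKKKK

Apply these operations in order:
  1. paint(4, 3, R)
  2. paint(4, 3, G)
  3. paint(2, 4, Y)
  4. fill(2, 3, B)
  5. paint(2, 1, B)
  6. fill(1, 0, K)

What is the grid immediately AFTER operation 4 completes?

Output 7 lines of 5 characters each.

Answer: BBBBB
BBBBB
BBBBY
BBBBB
BBBGG
BBBGG
BBBBB

Derivation:
After op 1 paint(4,3,R):
KKKKK
KKKKK
KKKKK
KKKKK
KKKRG
KKKGG
KKKKK
After op 2 paint(4,3,G):
KKKKK
KKKKK
KKKKK
KKKKK
KKKGG
KKKGG
KKKKK
After op 3 paint(2,4,Y):
KKKKK
KKKKK
KKKKY
KKKKK
KKKGG
KKKGG
KKKKK
After op 4 fill(2,3,B) [30 cells changed]:
BBBBB
BBBBB
BBBBY
BBBBB
BBBGG
BBBGG
BBBBB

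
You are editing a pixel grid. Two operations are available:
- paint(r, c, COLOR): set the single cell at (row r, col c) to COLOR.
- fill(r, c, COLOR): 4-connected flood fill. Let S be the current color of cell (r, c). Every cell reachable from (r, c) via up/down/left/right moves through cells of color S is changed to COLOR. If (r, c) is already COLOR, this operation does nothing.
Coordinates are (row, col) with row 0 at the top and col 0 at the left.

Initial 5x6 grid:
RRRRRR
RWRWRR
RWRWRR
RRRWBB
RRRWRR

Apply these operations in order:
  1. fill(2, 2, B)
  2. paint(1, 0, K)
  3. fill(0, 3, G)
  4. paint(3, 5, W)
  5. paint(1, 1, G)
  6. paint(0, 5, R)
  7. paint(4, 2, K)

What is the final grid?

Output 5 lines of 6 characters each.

Answer: GGGGGR
KGGWGG
GWGWGG
GGGWGW
GGKWRR

Derivation:
After op 1 fill(2,2,B) [20 cells changed]:
BBBBBB
BWBWBB
BWBWBB
BBBWBB
BBBWRR
After op 2 paint(1,0,K):
BBBBBB
KWBWBB
BWBWBB
BBBWBB
BBBWRR
After op 3 fill(0,3,G) [21 cells changed]:
GGGGGG
KWGWGG
GWGWGG
GGGWGG
GGGWRR
After op 4 paint(3,5,W):
GGGGGG
KWGWGG
GWGWGG
GGGWGW
GGGWRR
After op 5 paint(1,1,G):
GGGGGG
KGGWGG
GWGWGG
GGGWGW
GGGWRR
After op 6 paint(0,5,R):
GGGGGR
KGGWGG
GWGWGG
GGGWGW
GGGWRR
After op 7 paint(4,2,K):
GGGGGR
KGGWGG
GWGWGG
GGGWGW
GGKWRR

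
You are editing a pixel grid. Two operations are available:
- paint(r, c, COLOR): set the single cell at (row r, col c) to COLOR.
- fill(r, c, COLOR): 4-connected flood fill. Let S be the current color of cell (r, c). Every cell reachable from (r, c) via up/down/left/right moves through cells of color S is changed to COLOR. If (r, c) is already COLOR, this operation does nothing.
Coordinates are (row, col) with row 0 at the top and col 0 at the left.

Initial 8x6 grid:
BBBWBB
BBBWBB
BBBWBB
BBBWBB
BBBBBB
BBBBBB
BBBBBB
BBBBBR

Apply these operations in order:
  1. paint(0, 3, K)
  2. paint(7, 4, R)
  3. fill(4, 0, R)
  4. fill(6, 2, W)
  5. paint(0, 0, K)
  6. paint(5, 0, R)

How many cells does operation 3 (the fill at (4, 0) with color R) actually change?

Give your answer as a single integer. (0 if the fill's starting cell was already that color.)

After op 1 paint(0,3,K):
BBBKBB
BBBWBB
BBBWBB
BBBWBB
BBBBBB
BBBBBB
BBBBBB
BBBBBR
After op 2 paint(7,4,R):
BBBKBB
BBBWBB
BBBWBB
BBBWBB
BBBBBB
BBBBBB
BBBBBB
BBBBRR
After op 3 fill(4,0,R) [42 cells changed]:
RRRKRR
RRRWRR
RRRWRR
RRRWRR
RRRRRR
RRRRRR
RRRRRR
RRRRRR

Answer: 42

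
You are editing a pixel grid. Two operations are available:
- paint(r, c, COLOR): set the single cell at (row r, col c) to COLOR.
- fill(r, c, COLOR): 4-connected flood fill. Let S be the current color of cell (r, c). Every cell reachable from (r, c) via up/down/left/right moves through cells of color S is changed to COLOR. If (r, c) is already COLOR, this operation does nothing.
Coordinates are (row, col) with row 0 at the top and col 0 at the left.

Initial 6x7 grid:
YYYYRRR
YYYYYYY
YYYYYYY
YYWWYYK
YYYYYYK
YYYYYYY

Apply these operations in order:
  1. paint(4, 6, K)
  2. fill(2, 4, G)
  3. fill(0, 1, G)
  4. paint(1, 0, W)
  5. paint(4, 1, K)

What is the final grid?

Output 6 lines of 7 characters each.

Answer: GGGGRRR
WGGGGGG
GGGGGGG
GGWWGGK
GKGGGGK
GGGGGGG

Derivation:
After op 1 paint(4,6,K):
YYYYRRR
YYYYYYY
YYYYYYY
YYWWYYK
YYYYYYK
YYYYYYY
After op 2 fill(2,4,G) [35 cells changed]:
GGGGRRR
GGGGGGG
GGGGGGG
GGWWGGK
GGGGGGK
GGGGGGG
After op 3 fill(0,1,G) [0 cells changed]:
GGGGRRR
GGGGGGG
GGGGGGG
GGWWGGK
GGGGGGK
GGGGGGG
After op 4 paint(1,0,W):
GGGGRRR
WGGGGGG
GGGGGGG
GGWWGGK
GGGGGGK
GGGGGGG
After op 5 paint(4,1,K):
GGGGRRR
WGGGGGG
GGGGGGG
GGWWGGK
GKGGGGK
GGGGGGG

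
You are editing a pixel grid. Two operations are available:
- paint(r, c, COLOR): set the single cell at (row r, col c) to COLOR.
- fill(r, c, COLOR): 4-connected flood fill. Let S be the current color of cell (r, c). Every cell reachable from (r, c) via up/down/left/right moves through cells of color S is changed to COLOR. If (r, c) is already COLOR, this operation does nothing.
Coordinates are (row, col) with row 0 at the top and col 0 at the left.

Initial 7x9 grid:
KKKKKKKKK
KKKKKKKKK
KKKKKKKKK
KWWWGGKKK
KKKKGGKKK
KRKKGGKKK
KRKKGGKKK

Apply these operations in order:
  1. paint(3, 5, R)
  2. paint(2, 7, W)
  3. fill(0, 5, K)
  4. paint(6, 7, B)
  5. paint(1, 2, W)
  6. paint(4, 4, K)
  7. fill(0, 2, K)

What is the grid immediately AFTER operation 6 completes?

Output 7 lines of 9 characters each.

Answer: KKKKKKKKK
KKWKKKKKK
KKKKKKKWK
KWWWGRKKK
KKKKKGKKK
KRKKGGKKK
KRKKGGKBK

Derivation:
After op 1 paint(3,5,R):
KKKKKKKKK
KKKKKKKKK
KKKKKKKKK
KWWWGRKKK
KKKKGGKKK
KRKKGGKKK
KRKKGGKKK
After op 2 paint(2,7,W):
KKKKKKKKK
KKKKKKKKK
KKKKKKKWK
KWWWGRKKK
KKKKGGKKK
KRKKGGKKK
KRKKGGKKK
After op 3 fill(0,5,K) [0 cells changed]:
KKKKKKKKK
KKKKKKKKK
KKKKKKKWK
KWWWGRKKK
KKKKGGKKK
KRKKGGKKK
KRKKGGKKK
After op 4 paint(6,7,B):
KKKKKKKKK
KKKKKKKKK
KKKKKKKWK
KWWWGRKKK
KKKKGGKKK
KRKKGGKKK
KRKKGGKBK
After op 5 paint(1,2,W):
KKKKKKKKK
KKWKKKKKK
KKKKKKKWK
KWWWGRKKK
KKKKGGKKK
KRKKGGKKK
KRKKGGKBK
After op 6 paint(4,4,K):
KKKKKKKKK
KKWKKKKKK
KKKKKKKWK
KWWWGRKKK
KKKKKGKKK
KRKKGGKKK
KRKKGGKBK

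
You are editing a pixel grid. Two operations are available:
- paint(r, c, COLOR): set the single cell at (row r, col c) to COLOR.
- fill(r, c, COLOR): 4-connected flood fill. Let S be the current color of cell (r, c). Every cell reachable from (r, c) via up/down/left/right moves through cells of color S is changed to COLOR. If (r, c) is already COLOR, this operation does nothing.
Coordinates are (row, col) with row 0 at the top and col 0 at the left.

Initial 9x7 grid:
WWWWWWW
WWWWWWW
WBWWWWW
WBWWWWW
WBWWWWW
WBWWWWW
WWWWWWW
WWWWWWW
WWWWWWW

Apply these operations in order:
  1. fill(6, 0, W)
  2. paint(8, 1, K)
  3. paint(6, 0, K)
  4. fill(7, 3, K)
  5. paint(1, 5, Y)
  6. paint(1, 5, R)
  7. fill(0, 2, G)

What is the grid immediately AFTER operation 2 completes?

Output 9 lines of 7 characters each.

After op 1 fill(6,0,W) [0 cells changed]:
WWWWWWW
WWWWWWW
WBWWWWW
WBWWWWW
WBWWWWW
WBWWWWW
WWWWWWW
WWWWWWW
WWWWWWW
After op 2 paint(8,1,K):
WWWWWWW
WWWWWWW
WBWWWWW
WBWWWWW
WBWWWWW
WBWWWWW
WWWWWWW
WWWWWWW
WKWWWWW

Answer: WWWWWWW
WWWWWWW
WBWWWWW
WBWWWWW
WBWWWWW
WBWWWWW
WWWWWWW
WWWWWWW
WKWWWWW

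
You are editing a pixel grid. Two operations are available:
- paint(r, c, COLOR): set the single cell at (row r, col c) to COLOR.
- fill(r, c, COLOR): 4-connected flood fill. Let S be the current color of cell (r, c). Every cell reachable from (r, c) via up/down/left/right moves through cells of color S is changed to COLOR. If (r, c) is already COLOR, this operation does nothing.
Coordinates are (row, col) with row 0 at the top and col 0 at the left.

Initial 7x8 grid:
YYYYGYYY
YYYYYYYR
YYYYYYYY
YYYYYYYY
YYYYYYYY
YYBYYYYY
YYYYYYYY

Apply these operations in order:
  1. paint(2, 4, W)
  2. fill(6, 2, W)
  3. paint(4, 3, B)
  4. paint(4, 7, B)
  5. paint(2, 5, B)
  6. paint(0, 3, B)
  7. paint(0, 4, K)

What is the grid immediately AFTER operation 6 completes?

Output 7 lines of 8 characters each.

Answer: WWWBGWWW
WWWWWWWR
WWWWWBWW
WWWWWWWW
WWWBWWWB
WWBWWWWW
WWWWWWWW

Derivation:
After op 1 paint(2,4,W):
YYYYGYYY
YYYYYYYR
YYYYWYYY
YYYYYYYY
YYYYYYYY
YYBYYYYY
YYYYYYYY
After op 2 fill(6,2,W) [52 cells changed]:
WWWWGWWW
WWWWWWWR
WWWWWWWW
WWWWWWWW
WWWWWWWW
WWBWWWWW
WWWWWWWW
After op 3 paint(4,3,B):
WWWWGWWW
WWWWWWWR
WWWWWWWW
WWWWWWWW
WWWBWWWW
WWBWWWWW
WWWWWWWW
After op 4 paint(4,7,B):
WWWWGWWW
WWWWWWWR
WWWWWWWW
WWWWWWWW
WWWBWWWB
WWBWWWWW
WWWWWWWW
After op 5 paint(2,5,B):
WWWWGWWW
WWWWWWWR
WWWWWBWW
WWWWWWWW
WWWBWWWB
WWBWWWWW
WWWWWWWW
After op 6 paint(0,3,B):
WWWBGWWW
WWWWWWWR
WWWWWBWW
WWWWWWWW
WWWBWWWB
WWBWWWWW
WWWWWWWW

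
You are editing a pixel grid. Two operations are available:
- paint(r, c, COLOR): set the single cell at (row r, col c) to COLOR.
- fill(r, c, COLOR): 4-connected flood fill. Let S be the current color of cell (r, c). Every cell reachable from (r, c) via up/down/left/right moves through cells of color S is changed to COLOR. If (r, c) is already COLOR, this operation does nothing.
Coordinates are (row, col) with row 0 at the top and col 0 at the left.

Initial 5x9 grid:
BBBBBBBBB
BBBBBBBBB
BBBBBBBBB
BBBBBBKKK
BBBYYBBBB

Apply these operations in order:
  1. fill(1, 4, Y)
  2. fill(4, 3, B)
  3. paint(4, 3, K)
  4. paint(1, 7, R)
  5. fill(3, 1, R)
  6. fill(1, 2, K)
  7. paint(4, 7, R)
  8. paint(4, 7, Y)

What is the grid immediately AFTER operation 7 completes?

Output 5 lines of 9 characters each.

Answer: KKKKKKKKK
KKKKKKKKK
KKKKKKKKK
KKKKKKKKK
KKKKKKKRK

Derivation:
After op 1 fill(1,4,Y) [40 cells changed]:
YYYYYYYYY
YYYYYYYYY
YYYYYYYYY
YYYYYYKKK
YYYYYYYYY
After op 2 fill(4,3,B) [42 cells changed]:
BBBBBBBBB
BBBBBBBBB
BBBBBBBBB
BBBBBBKKK
BBBBBBBBB
After op 3 paint(4,3,K):
BBBBBBBBB
BBBBBBBBB
BBBBBBBBB
BBBBBBKKK
BBBKBBBBB
After op 4 paint(1,7,R):
BBBBBBBBB
BBBBBBBRB
BBBBBBBBB
BBBBBBKKK
BBBKBBBBB
After op 5 fill(3,1,R) [40 cells changed]:
RRRRRRRRR
RRRRRRRRR
RRRRRRRRR
RRRRRRKKK
RRRKRRRRR
After op 6 fill(1,2,K) [41 cells changed]:
KKKKKKKKK
KKKKKKKKK
KKKKKKKKK
KKKKKKKKK
KKKKKKKKK
After op 7 paint(4,7,R):
KKKKKKKKK
KKKKKKKKK
KKKKKKKKK
KKKKKKKKK
KKKKKKKRK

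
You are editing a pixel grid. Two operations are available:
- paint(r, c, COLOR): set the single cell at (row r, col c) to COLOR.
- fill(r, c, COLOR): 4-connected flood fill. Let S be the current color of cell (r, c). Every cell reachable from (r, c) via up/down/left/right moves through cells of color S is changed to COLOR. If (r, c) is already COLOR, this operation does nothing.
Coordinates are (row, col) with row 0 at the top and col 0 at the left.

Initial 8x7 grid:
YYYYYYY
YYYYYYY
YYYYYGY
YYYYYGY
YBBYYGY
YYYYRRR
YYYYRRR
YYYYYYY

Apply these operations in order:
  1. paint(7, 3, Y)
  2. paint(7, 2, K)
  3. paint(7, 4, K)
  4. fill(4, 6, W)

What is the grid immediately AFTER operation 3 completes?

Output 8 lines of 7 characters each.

After op 1 paint(7,3,Y):
YYYYYYY
YYYYYYY
YYYYYGY
YYYYYGY
YBBYYGY
YYYYRRR
YYYYRRR
YYYYYYY
After op 2 paint(7,2,K):
YYYYYYY
YYYYYYY
YYYYYGY
YYYYYGY
YBBYYGY
YYYYRRR
YYYYRRR
YYKYYYY
After op 3 paint(7,4,K):
YYYYYYY
YYYYYYY
YYYYYGY
YYYYYGY
YBBYYGY
YYYYRRR
YYYYRRR
YYKYKYY

Answer: YYYYYYY
YYYYYYY
YYYYYGY
YYYYYGY
YBBYYGY
YYYYRRR
YYYYRRR
YYKYKYY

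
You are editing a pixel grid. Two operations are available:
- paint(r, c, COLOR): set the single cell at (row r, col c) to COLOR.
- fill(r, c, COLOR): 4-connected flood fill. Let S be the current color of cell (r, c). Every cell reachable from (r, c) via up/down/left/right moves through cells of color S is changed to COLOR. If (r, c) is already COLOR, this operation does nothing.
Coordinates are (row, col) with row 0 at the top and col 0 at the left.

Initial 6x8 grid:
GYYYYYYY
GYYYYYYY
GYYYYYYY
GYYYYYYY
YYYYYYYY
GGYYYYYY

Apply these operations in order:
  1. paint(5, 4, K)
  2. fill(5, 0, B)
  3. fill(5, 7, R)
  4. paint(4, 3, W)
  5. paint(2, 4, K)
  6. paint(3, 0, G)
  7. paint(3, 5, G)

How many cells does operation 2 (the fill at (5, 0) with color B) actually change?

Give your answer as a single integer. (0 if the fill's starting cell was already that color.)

Answer: 2

Derivation:
After op 1 paint(5,4,K):
GYYYYYYY
GYYYYYYY
GYYYYYYY
GYYYYYYY
YYYYYYYY
GGYYKYYY
After op 2 fill(5,0,B) [2 cells changed]:
GYYYYYYY
GYYYYYYY
GYYYYYYY
GYYYYYYY
YYYYYYYY
BBYYKYYY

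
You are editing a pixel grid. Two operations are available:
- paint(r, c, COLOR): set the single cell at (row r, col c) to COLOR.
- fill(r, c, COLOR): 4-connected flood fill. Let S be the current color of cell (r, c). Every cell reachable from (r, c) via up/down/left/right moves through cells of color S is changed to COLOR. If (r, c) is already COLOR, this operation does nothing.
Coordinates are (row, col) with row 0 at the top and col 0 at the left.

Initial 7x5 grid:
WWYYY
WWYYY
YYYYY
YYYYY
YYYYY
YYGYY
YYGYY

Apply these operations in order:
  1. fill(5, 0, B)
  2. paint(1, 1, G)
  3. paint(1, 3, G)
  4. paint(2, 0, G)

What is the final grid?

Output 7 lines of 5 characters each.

Answer: WWBBB
WGBGB
GBBBB
BBBBB
BBBBB
BBGBB
BBGBB

Derivation:
After op 1 fill(5,0,B) [29 cells changed]:
WWBBB
WWBBB
BBBBB
BBBBB
BBBBB
BBGBB
BBGBB
After op 2 paint(1,1,G):
WWBBB
WGBBB
BBBBB
BBBBB
BBBBB
BBGBB
BBGBB
After op 3 paint(1,3,G):
WWBBB
WGBGB
BBBBB
BBBBB
BBBBB
BBGBB
BBGBB
After op 4 paint(2,0,G):
WWBBB
WGBGB
GBBBB
BBBBB
BBBBB
BBGBB
BBGBB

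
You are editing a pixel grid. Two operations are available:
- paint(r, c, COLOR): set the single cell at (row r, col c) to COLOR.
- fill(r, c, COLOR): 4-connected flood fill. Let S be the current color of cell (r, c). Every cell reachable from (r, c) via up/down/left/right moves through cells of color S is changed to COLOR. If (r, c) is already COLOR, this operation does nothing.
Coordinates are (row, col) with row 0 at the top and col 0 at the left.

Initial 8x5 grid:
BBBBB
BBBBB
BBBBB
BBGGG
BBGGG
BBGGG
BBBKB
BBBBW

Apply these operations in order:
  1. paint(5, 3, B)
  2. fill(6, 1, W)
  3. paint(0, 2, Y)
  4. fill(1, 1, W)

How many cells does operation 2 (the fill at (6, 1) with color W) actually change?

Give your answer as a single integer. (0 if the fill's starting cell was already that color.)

After op 1 paint(5,3,B):
BBBBB
BBBBB
BBBBB
BBGGG
BBGGG
BBGBG
BBBKB
BBBBW
After op 2 fill(6,1,W) [28 cells changed]:
WWWWW
WWWWW
WWWWW
WWGGG
WWGGG
WWGBG
WWWKB
WWWWW

Answer: 28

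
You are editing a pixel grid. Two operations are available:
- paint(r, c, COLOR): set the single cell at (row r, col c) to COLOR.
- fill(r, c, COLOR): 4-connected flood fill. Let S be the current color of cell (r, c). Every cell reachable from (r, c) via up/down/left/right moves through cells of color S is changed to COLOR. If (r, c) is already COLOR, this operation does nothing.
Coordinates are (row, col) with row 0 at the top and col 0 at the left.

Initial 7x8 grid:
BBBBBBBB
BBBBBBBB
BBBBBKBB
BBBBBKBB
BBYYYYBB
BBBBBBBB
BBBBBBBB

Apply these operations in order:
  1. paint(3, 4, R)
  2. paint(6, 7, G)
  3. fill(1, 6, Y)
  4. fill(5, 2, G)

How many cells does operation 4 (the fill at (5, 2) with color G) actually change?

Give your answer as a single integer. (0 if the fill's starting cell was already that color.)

After op 1 paint(3,4,R):
BBBBBBBB
BBBBBBBB
BBBBBKBB
BBBBRKBB
BBYYYYBB
BBBBBBBB
BBBBBBBB
After op 2 paint(6,7,G):
BBBBBBBB
BBBBBBBB
BBBBBKBB
BBBBRKBB
BBYYYYBB
BBBBBBBB
BBBBBBBG
After op 3 fill(1,6,Y) [48 cells changed]:
YYYYYYYY
YYYYYYYY
YYYYYKYY
YYYYRKYY
YYYYYYYY
YYYYYYYY
YYYYYYYG
After op 4 fill(5,2,G) [52 cells changed]:
GGGGGGGG
GGGGGGGG
GGGGGKGG
GGGGRKGG
GGGGGGGG
GGGGGGGG
GGGGGGGG

Answer: 52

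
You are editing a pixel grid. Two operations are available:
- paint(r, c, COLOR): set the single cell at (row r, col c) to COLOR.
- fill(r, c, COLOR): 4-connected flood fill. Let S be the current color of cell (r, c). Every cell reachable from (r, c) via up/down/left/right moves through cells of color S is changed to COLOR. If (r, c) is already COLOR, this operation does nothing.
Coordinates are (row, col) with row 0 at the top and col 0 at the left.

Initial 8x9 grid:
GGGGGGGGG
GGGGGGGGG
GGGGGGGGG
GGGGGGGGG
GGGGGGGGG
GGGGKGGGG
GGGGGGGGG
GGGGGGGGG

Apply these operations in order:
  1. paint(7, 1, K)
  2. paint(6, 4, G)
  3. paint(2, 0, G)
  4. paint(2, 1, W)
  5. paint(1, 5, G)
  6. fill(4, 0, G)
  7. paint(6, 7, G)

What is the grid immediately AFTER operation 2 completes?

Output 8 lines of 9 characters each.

After op 1 paint(7,1,K):
GGGGGGGGG
GGGGGGGGG
GGGGGGGGG
GGGGGGGGG
GGGGGGGGG
GGGGKGGGG
GGGGGGGGG
GKGGGGGGG
After op 2 paint(6,4,G):
GGGGGGGGG
GGGGGGGGG
GGGGGGGGG
GGGGGGGGG
GGGGGGGGG
GGGGKGGGG
GGGGGGGGG
GKGGGGGGG

Answer: GGGGGGGGG
GGGGGGGGG
GGGGGGGGG
GGGGGGGGG
GGGGGGGGG
GGGGKGGGG
GGGGGGGGG
GKGGGGGGG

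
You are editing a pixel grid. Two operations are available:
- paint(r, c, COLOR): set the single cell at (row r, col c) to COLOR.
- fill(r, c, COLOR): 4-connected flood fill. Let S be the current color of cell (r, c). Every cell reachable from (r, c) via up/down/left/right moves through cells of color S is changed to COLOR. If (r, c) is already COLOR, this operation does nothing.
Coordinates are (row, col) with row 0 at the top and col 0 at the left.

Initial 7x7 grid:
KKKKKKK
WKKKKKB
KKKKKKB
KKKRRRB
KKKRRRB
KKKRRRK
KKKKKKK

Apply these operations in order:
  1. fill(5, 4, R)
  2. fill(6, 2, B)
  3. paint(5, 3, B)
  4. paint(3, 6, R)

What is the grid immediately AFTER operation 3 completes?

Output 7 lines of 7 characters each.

Answer: BBBBBBB
WBBBBBB
BBBBBBB
BBBRRRB
BBBRRRB
BBBBRRB
BBBBBBB

Derivation:
After op 1 fill(5,4,R) [0 cells changed]:
KKKKKKK
WKKKKKB
KKKKKKB
KKKRRRB
KKKRRRB
KKKRRRK
KKKKKKK
After op 2 fill(6,2,B) [35 cells changed]:
BBBBBBB
WBBBBBB
BBBBBBB
BBBRRRB
BBBRRRB
BBBRRRB
BBBBBBB
After op 3 paint(5,3,B):
BBBBBBB
WBBBBBB
BBBBBBB
BBBRRRB
BBBRRRB
BBBBRRB
BBBBBBB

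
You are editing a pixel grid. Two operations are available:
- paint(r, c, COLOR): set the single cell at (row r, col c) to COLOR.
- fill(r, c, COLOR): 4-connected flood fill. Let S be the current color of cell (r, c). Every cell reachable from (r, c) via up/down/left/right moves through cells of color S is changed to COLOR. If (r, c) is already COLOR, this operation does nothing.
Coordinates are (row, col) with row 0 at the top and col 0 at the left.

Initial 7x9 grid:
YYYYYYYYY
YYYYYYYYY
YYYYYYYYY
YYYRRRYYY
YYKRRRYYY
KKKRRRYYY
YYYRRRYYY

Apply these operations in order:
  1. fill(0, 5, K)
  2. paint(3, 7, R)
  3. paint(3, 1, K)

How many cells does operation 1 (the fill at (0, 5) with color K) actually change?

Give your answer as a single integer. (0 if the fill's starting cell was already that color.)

Answer: 44

Derivation:
After op 1 fill(0,5,K) [44 cells changed]:
KKKKKKKKK
KKKKKKKKK
KKKKKKKKK
KKKRRRKKK
KKKRRRKKK
KKKRRRKKK
YYYRRRKKK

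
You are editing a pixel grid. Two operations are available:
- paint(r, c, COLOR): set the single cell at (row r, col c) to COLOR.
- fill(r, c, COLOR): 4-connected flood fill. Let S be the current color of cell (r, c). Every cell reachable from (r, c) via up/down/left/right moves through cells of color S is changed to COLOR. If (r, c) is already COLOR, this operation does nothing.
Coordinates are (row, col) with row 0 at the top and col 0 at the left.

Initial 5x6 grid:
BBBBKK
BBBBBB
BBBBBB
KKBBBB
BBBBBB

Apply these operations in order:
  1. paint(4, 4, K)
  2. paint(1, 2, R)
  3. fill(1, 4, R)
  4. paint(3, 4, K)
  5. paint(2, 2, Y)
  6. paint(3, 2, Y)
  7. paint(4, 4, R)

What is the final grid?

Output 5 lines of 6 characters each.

Answer: RRRRKK
RRRRRR
RRYRRR
KKYRKR
RRRRRR

Derivation:
After op 1 paint(4,4,K):
BBBBKK
BBBBBB
BBBBBB
KKBBBB
BBBBKB
After op 2 paint(1,2,R):
BBBBKK
BBRBBB
BBBBBB
KKBBBB
BBBBKB
After op 3 fill(1,4,R) [24 cells changed]:
RRRRKK
RRRRRR
RRRRRR
KKRRRR
RRRRKR
After op 4 paint(3,4,K):
RRRRKK
RRRRRR
RRRRRR
KKRRKR
RRRRKR
After op 5 paint(2,2,Y):
RRRRKK
RRRRRR
RRYRRR
KKRRKR
RRRRKR
After op 6 paint(3,2,Y):
RRRRKK
RRRRRR
RRYRRR
KKYRKR
RRRRKR
After op 7 paint(4,4,R):
RRRRKK
RRRRRR
RRYRRR
KKYRKR
RRRRRR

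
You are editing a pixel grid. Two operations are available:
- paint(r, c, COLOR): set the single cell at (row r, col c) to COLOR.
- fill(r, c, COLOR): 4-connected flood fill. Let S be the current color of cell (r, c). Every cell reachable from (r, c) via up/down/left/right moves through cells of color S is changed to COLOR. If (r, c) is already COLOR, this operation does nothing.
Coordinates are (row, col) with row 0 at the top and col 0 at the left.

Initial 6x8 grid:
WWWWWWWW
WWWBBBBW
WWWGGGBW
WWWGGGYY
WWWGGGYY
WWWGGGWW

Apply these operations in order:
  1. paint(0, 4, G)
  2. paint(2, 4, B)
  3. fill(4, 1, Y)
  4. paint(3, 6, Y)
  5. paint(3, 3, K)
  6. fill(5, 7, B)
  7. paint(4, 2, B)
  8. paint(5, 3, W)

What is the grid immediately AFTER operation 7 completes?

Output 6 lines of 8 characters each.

After op 1 paint(0,4,G):
WWWWGWWW
WWWBBBBW
WWWGGGBW
WWWGGGYY
WWWGGGYY
WWWGGGWW
After op 2 paint(2,4,B):
WWWWGWWW
WWWBBBBW
WWWGBGBW
WWWGGGYY
WWWGGGYY
WWWGGGWW
After op 3 fill(4,1,Y) [19 cells changed]:
YYYYGWWW
YYYBBBBW
YYYGBGBW
YYYGGGYY
YYYGGGYY
YYYGGGWW
After op 4 paint(3,6,Y):
YYYYGWWW
YYYBBBBW
YYYGBGBW
YYYGGGYY
YYYGGGYY
YYYGGGWW
After op 5 paint(3,3,K):
YYYYGWWW
YYYBBBBW
YYYGBGBW
YYYKGGYY
YYYGGGYY
YYYGGGWW
After op 6 fill(5,7,B) [2 cells changed]:
YYYYGWWW
YYYBBBBW
YYYGBGBW
YYYKGGYY
YYYGGGYY
YYYGGGBB
After op 7 paint(4,2,B):
YYYYGWWW
YYYBBBBW
YYYGBGBW
YYYKGGYY
YYBGGGYY
YYYGGGBB

Answer: YYYYGWWW
YYYBBBBW
YYYGBGBW
YYYKGGYY
YYBGGGYY
YYYGGGBB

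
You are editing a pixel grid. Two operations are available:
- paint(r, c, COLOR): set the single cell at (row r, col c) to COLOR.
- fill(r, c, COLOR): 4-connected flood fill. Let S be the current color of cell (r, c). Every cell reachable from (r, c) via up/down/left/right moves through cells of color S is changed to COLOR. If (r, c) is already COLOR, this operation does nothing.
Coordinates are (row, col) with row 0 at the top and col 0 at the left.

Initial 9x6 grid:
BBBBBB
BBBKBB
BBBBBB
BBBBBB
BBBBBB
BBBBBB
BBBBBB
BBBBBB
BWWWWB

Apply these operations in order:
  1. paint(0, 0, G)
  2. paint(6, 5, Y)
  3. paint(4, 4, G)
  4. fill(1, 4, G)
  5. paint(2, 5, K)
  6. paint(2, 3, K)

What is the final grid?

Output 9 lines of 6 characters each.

Answer: GGGGGG
GGGKGG
GGGKGK
GGGGGG
GGGGGG
GGGGGG
GGGGGY
GGGGGG
GWWWWG

Derivation:
After op 1 paint(0,0,G):
GBBBBB
BBBKBB
BBBBBB
BBBBBB
BBBBBB
BBBBBB
BBBBBB
BBBBBB
BWWWWB
After op 2 paint(6,5,Y):
GBBBBB
BBBKBB
BBBBBB
BBBBBB
BBBBBB
BBBBBB
BBBBBY
BBBBBB
BWWWWB
After op 3 paint(4,4,G):
GBBBBB
BBBKBB
BBBBBB
BBBBBB
BBBBGB
BBBBBB
BBBBBY
BBBBBB
BWWWWB
After op 4 fill(1,4,G) [46 cells changed]:
GGGGGG
GGGKGG
GGGGGG
GGGGGG
GGGGGG
GGGGGG
GGGGGY
GGGGGG
GWWWWG
After op 5 paint(2,5,K):
GGGGGG
GGGKGG
GGGGGK
GGGGGG
GGGGGG
GGGGGG
GGGGGY
GGGGGG
GWWWWG
After op 6 paint(2,3,K):
GGGGGG
GGGKGG
GGGKGK
GGGGGG
GGGGGG
GGGGGG
GGGGGY
GGGGGG
GWWWWG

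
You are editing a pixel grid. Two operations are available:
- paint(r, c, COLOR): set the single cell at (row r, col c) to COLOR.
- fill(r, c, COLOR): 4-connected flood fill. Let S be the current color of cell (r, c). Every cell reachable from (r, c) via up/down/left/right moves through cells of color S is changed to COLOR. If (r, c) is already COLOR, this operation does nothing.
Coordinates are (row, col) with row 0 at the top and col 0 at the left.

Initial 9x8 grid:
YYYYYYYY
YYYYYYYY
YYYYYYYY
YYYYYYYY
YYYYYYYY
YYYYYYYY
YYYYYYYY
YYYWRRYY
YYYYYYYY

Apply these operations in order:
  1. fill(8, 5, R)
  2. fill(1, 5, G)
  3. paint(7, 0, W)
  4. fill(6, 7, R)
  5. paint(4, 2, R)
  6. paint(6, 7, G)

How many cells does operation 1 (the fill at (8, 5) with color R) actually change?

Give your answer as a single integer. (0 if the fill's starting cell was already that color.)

After op 1 fill(8,5,R) [69 cells changed]:
RRRRRRRR
RRRRRRRR
RRRRRRRR
RRRRRRRR
RRRRRRRR
RRRRRRRR
RRRRRRRR
RRRWRRRR
RRRRRRRR

Answer: 69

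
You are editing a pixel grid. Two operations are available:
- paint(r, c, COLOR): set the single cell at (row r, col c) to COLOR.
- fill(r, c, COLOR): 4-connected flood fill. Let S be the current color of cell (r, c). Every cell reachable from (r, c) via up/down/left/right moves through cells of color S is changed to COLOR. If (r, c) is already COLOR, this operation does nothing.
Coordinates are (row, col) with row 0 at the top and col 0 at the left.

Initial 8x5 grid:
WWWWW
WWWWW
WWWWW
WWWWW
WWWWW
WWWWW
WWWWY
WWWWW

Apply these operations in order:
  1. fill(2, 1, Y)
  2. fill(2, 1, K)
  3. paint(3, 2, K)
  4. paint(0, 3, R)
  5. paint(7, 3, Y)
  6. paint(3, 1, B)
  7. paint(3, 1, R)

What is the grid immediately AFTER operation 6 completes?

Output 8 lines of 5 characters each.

Answer: KKKRK
KKKKK
KKKKK
KBKKK
KKKKK
KKKKK
KKKKK
KKKYK

Derivation:
After op 1 fill(2,1,Y) [39 cells changed]:
YYYYY
YYYYY
YYYYY
YYYYY
YYYYY
YYYYY
YYYYY
YYYYY
After op 2 fill(2,1,K) [40 cells changed]:
KKKKK
KKKKK
KKKKK
KKKKK
KKKKK
KKKKK
KKKKK
KKKKK
After op 3 paint(3,2,K):
KKKKK
KKKKK
KKKKK
KKKKK
KKKKK
KKKKK
KKKKK
KKKKK
After op 4 paint(0,3,R):
KKKRK
KKKKK
KKKKK
KKKKK
KKKKK
KKKKK
KKKKK
KKKKK
After op 5 paint(7,3,Y):
KKKRK
KKKKK
KKKKK
KKKKK
KKKKK
KKKKK
KKKKK
KKKYK
After op 6 paint(3,1,B):
KKKRK
KKKKK
KKKKK
KBKKK
KKKKK
KKKKK
KKKKK
KKKYK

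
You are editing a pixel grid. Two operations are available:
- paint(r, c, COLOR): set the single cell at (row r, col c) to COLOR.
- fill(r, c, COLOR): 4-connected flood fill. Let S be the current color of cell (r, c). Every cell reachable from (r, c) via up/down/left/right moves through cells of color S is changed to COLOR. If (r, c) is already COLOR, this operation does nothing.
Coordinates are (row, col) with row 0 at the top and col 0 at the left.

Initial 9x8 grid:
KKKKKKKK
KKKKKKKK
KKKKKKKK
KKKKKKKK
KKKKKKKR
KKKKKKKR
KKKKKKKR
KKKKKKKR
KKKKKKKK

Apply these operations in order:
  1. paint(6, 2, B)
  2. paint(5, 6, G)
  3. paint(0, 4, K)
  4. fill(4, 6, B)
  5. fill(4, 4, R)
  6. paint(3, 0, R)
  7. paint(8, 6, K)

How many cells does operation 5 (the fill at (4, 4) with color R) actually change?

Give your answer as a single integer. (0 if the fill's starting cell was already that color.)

Answer: 67

Derivation:
After op 1 paint(6,2,B):
KKKKKKKK
KKKKKKKK
KKKKKKKK
KKKKKKKK
KKKKKKKR
KKKKKKKR
KKBKKKKR
KKKKKKKR
KKKKKKKK
After op 2 paint(5,6,G):
KKKKKKKK
KKKKKKKK
KKKKKKKK
KKKKKKKK
KKKKKKKR
KKKKKKGR
KKBKKKKR
KKKKKKKR
KKKKKKKK
After op 3 paint(0,4,K):
KKKKKKKK
KKKKKKKK
KKKKKKKK
KKKKKKKK
KKKKKKKR
KKKKKKGR
KKBKKKKR
KKKKKKKR
KKKKKKKK
After op 4 fill(4,6,B) [66 cells changed]:
BBBBBBBB
BBBBBBBB
BBBBBBBB
BBBBBBBB
BBBBBBBR
BBBBBBGR
BBBBBBBR
BBBBBBBR
BBBBBBBB
After op 5 fill(4,4,R) [67 cells changed]:
RRRRRRRR
RRRRRRRR
RRRRRRRR
RRRRRRRR
RRRRRRRR
RRRRRRGR
RRRRRRRR
RRRRRRRR
RRRRRRRR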